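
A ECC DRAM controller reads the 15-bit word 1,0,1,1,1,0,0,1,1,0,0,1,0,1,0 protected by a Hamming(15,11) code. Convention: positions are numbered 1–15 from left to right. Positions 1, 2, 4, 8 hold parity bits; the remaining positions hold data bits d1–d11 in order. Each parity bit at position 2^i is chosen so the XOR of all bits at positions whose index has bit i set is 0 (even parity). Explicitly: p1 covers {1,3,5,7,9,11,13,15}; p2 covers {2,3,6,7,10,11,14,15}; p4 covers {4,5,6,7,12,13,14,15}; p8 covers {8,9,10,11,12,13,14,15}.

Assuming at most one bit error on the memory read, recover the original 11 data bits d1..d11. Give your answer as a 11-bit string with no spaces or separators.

11001001010

s1 (pos 1,3,5,7,9,11,13,15): 1⊕1⊕1⊕0⊕1⊕0⊕0⊕0 = 0
s2 (pos 2,3,6,7,10,11,14,15): 0⊕1⊕0⊕0⊕0⊕0⊕1⊕0 = 0
s4 (pos 4,5,6,7,12,13,14,15): 1⊕1⊕0⊕0⊕1⊕0⊕1⊕0 = 0
s8 (pos 8,9,10,11,12,13,14,15): 1⊕1⊕0⊕0⊕1⊕0⊕1⊕0 = 0
Syndrome s8…s1 = 0000 → no error.
Read data bits from positions 3,5,6,7,9,10,11,12,13,14,15: 11001001010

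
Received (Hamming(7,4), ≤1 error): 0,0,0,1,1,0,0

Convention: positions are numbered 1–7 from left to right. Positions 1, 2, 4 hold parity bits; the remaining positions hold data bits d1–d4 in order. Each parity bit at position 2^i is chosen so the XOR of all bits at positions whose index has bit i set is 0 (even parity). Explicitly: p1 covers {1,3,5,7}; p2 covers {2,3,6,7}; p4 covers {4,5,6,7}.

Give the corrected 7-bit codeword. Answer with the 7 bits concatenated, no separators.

1001100

s1 (pos 1,3,5,7): 0⊕0⊕1⊕0 = 1
s2 (pos 2,3,6,7): 0⊕0⊕0⊕0 = 0
s4 (pos 4,5,6,7): 1⊕1⊕0⊕0 = 0
Syndrome s4…s1 = 001 → error at position 1.
Flip position 1: 0001100 → 1001100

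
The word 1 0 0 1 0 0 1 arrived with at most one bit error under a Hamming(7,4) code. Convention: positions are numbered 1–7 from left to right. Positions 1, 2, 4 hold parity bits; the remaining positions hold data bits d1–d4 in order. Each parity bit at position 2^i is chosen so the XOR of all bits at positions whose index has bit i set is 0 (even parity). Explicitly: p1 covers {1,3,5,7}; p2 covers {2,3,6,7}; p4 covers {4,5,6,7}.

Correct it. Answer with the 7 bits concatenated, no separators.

s1 (pos 1,3,5,7): 1⊕0⊕0⊕1 = 0
s2 (pos 2,3,6,7): 0⊕0⊕0⊕1 = 1
s4 (pos 4,5,6,7): 1⊕0⊕0⊕1 = 0
Syndrome s4…s1 = 010 → error at position 2.
Flip position 2: 1001001 → 1101001

1101001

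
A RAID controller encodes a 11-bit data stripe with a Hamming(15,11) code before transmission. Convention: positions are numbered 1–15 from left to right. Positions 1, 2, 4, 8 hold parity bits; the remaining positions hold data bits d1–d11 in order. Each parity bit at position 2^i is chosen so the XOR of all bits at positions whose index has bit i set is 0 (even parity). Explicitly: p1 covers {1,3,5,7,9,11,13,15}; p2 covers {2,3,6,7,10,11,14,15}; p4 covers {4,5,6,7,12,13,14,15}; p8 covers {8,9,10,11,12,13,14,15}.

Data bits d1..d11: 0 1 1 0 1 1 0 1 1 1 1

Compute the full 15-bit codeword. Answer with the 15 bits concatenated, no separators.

000011001101111

Place data at non-parity positions: p1 p2 0 p4 1 1 0 p8 1 1 0 1 1 1 1
p1 (pos 1,3,5,7,9,11,13,15): XOR of data positions = 0⊕1⊕0⊕1⊕0⊕1⊕1 = 0
p2 (pos 2,3,6,7,10,11,14,15): XOR of data positions = 0⊕1⊕0⊕1⊕0⊕1⊕1 = 0
p4 (pos 4,5,6,7,12,13,14,15): XOR of data positions = 1⊕1⊕0⊕1⊕1⊕1⊕1 = 0
p8 (pos 8,9,10,11,12,13,14,15): XOR of data positions = 1⊕1⊕0⊕1⊕1⊕1⊕1 = 0
Codeword: 000011001101111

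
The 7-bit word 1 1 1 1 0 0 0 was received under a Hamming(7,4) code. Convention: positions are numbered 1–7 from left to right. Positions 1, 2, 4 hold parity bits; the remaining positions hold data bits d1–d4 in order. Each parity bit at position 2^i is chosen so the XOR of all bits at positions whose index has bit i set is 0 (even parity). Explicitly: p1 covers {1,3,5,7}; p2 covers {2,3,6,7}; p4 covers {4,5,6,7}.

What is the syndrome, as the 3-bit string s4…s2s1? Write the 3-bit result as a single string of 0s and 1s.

s1 (pos 1,3,5,7): 1⊕1⊕0⊕0 = 0
s2 (pos 2,3,6,7): 1⊕1⊕0⊕0 = 0
s4 (pos 4,5,6,7): 1⊕0⊕0⊕0 = 1
Syndrome s4…s1 = 100 → error at position 4.

100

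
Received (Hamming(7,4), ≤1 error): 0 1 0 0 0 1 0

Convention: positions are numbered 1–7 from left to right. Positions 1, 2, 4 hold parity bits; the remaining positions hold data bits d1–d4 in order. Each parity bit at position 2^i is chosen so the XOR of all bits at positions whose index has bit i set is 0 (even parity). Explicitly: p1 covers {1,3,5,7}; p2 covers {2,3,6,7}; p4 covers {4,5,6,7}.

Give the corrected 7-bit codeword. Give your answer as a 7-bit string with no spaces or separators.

0101010

s1 (pos 1,3,5,7): 0⊕0⊕0⊕0 = 0
s2 (pos 2,3,6,7): 1⊕0⊕1⊕0 = 0
s4 (pos 4,5,6,7): 0⊕0⊕1⊕0 = 1
Syndrome s4…s1 = 100 → error at position 4.
Flip position 4: 0100010 → 0101010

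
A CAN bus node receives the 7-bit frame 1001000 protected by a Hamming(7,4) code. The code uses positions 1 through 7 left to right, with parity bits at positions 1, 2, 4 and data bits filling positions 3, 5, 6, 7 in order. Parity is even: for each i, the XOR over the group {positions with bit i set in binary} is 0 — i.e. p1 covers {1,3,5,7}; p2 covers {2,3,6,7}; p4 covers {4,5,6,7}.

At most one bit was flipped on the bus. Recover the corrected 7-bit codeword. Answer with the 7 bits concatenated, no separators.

1001100

s1 (pos 1,3,5,7): 1⊕0⊕0⊕0 = 1
s2 (pos 2,3,6,7): 0⊕0⊕0⊕0 = 0
s4 (pos 4,5,6,7): 1⊕0⊕0⊕0 = 1
Syndrome s4…s1 = 101 → error at position 5.
Flip position 5: 1001000 → 1001100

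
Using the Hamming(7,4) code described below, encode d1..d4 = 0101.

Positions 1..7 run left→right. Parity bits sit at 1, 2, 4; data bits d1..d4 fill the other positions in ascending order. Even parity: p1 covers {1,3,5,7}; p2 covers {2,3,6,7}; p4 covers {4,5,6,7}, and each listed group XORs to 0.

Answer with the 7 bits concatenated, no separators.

0100101

Place data at non-parity positions: p1 p2 0 p4 1 0 1
p1 (pos 1,3,5,7): XOR of data positions = 0⊕1⊕1 = 0
p2 (pos 2,3,6,7): XOR of data positions = 0⊕0⊕1 = 1
p4 (pos 4,5,6,7): XOR of data positions = 1⊕0⊕1 = 0
Codeword: 0100101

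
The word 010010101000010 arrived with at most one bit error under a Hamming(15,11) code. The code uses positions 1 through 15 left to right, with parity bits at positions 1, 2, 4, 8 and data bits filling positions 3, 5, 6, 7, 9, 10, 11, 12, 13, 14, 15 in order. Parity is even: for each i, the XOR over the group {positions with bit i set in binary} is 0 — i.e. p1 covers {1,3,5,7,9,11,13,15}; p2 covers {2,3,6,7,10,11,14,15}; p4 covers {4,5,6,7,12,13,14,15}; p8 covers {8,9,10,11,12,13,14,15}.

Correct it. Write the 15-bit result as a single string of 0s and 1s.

s1 (pos 1,3,5,7,9,11,13,15): 0⊕0⊕1⊕1⊕1⊕0⊕0⊕0 = 1
s2 (pos 2,3,6,7,10,11,14,15): 1⊕0⊕0⊕1⊕0⊕0⊕1⊕0 = 1
s4 (pos 4,5,6,7,12,13,14,15): 0⊕1⊕0⊕1⊕0⊕0⊕1⊕0 = 1
s8 (pos 8,9,10,11,12,13,14,15): 0⊕1⊕0⊕0⊕0⊕0⊕1⊕0 = 0
Syndrome s8…s1 = 0111 → error at position 7.
Flip position 7: 010010101000010 → 010010001000010

010010001000010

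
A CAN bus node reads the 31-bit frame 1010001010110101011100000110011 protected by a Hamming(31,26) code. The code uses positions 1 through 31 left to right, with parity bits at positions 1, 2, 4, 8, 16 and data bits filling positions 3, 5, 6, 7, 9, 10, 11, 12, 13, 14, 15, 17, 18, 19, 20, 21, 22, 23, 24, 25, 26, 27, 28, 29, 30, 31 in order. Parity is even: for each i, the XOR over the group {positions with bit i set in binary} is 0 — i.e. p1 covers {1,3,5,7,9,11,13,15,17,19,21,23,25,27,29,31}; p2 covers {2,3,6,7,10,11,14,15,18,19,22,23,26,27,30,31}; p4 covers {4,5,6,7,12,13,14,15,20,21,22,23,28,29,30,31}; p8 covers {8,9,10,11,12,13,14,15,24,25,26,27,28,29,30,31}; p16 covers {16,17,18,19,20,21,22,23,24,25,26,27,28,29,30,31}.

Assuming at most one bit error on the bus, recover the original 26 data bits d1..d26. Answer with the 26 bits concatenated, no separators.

s1 (pos 1,3,5,7,9,11,13,15,17,19,21,23,25,27,29,31): 1⊕1⊕0⊕1⊕1⊕1⊕0⊕0⊕0⊕1⊕0⊕0⊕0⊕1⊕0⊕1 = 0
s2 (pos 2,3,6,7,10,11,14,15,18,19,22,23,26,27,30,31): 0⊕1⊕0⊕1⊕0⊕1⊕1⊕0⊕1⊕1⊕0⊕0⊕1⊕1⊕1⊕1 = 0
s4 (pos 4,5,6,7,12,13,14,15,20,21,22,23,28,29,30,31): 0⊕0⊕0⊕1⊕1⊕0⊕1⊕0⊕1⊕0⊕0⊕0⊕0⊕0⊕1⊕1 = 0
s8 (pos 8,9,10,11,12,13,14,15,24,25,26,27,28,29,30,31): 0⊕1⊕0⊕1⊕1⊕0⊕1⊕0⊕0⊕0⊕1⊕1⊕0⊕0⊕1⊕1 = 0
s16 (pos 16,17,18,19,20,21,22,23,24,25,26,27,28,29,30,31): 1⊕0⊕1⊕1⊕1⊕0⊕0⊕0⊕0⊕0⊕1⊕1⊕0⊕0⊕1⊕1 = 0
Syndrome s16…s1 = 00000 → no error.
Read data bits from positions 3,5,6,7,9,10,11,12,13,14,15,17,18,19,20,21,22,23,24,25,26,27,28,29,30,31: 10011011010011100000110011

10011011010011100000110011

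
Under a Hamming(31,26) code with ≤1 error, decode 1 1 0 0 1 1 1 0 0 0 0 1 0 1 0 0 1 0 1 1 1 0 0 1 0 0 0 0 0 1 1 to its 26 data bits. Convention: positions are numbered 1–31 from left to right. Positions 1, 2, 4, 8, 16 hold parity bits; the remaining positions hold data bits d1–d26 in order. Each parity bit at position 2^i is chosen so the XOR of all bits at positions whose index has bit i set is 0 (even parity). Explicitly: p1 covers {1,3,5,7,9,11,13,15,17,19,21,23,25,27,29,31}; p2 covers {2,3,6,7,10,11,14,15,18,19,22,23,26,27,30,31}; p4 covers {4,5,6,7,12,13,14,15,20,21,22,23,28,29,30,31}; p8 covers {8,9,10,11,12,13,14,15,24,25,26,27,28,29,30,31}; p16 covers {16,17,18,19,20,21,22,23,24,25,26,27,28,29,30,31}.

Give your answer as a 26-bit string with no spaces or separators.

01110001010101110010000010

s1 (pos 1,3,5,7,9,11,13,15,17,19,21,23,25,27,29,31): 1⊕0⊕1⊕1⊕0⊕0⊕0⊕0⊕1⊕1⊕1⊕0⊕0⊕0⊕0⊕1 = 1
s2 (pos 2,3,6,7,10,11,14,15,18,19,22,23,26,27,30,31): 1⊕0⊕1⊕1⊕0⊕0⊕1⊕0⊕0⊕1⊕0⊕0⊕0⊕0⊕1⊕1 = 1
s4 (pos 4,5,6,7,12,13,14,15,20,21,22,23,28,29,30,31): 0⊕1⊕1⊕1⊕1⊕0⊕1⊕0⊕1⊕1⊕0⊕0⊕0⊕0⊕1⊕1 = 1
s8 (pos 8,9,10,11,12,13,14,15,24,25,26,27,28,29,30,31): 0⊕0⊕0⊕0⊕1⊕0⊕1⊕0⊕1⊕0⊕0⊕0⊕0⊕0⊕1⊕1 = 1
s16 (pos 16,17,18,19,20,21,22,23,24,25,26,27,28,29,30,31): 0⊕1⊕0⊕1⊕1⊕1⊕0⊕0⊕1⊕0⊕0⊕0⊕0⊕0⊕1⊕1 = 1
Syndrome s16…s1 = 11111 → error at position 31.
Flip position 31: 1100111000010100101110010000011 → 1100111000010100101110010000010
Read data bits from positions 3,5,6,7,9,10,11,12,13,14,15,17,18,19,20,21,22,23,24,25,26,27,28,29,30,31: 01110001010101110010000010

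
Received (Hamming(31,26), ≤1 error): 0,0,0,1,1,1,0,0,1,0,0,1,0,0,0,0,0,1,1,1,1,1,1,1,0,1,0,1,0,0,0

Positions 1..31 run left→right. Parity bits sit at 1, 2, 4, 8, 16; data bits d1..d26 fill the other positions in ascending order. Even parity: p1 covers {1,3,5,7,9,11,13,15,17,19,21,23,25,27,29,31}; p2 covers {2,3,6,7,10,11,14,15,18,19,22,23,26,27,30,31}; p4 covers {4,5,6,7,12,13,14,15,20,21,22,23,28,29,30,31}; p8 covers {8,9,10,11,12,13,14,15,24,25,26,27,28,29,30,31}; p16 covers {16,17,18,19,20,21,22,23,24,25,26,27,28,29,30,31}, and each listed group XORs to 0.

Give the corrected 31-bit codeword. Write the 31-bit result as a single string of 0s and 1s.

0001110010010000011111110101100

s1 (pos 1,3,5,7,9,11,13,15,17,19,21,23,25,27,29,31): 0⊕0⊕1⊕0⊕1⊕0⊕0⊕0⊕0⊕1⊕1⊕1⊕0⊕0⊕0⊕0 = 1
s2 (pos 2,3,6,7,10,11,14,15,18,19,22,23,26,27,30,31): 0⊕0⊕1⊕0⊕0⊕0⊕0⊕0⊕1⊕1⊕1⊕1⊕1⊕0⊕0⊕0 = 0
s4 (pos 4,5,6,7,12,13,14,15,20,21,22,23,28,29,30,31): 1⊕1⊕1⊕0⊕1⊕0⊕0⊕0⊕1⊕1⊕1⊕1⊕1⊕0⊕0⊕0 = 1
s8 (pos 8,9,10,11,12,13,14,15,24,25,26,27,28,29,30,31): 0⊕1⊕0⊕0⊕1⊕0⊕0⊕0⊕1⊕0⊕1⊕0⊕1⊕0⊕0⊕0 = 1
s16 (pos 16,17,18,19,20,21,22,23,24,25,26,27,28,29,30,31): 0⊕0⊕1⊕1⊕1⊕1⊕1⊕1⊕1⊕0⊕1⊕0⊕1⊕0⊕0⊕0 = 1
Syndrome s16…s1 = 11101 → error at position 29.
Flip position 29: 0001110010010000011111110101000 → 0001110010010000011111110101100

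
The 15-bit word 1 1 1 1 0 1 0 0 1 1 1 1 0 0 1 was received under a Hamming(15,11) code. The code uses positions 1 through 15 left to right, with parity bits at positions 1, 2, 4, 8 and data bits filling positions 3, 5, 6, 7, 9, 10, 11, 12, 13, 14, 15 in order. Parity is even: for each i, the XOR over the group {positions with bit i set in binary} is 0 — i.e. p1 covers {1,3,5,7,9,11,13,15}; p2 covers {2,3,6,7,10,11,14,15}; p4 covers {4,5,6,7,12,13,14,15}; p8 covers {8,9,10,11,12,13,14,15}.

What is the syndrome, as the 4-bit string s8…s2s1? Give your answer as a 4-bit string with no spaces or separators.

1001

s1 (pos 1,3,5,7,9,11,13,15): 1⊕1⊕0⊕0⊕1⊕1⊕0⊕1 = 1
s2 (pos 2,3,6,7,10,11,14,15): 1⊕1⊕1⊕0⊕1⊕1⊕0⊕1 = 0
s4 (pos 4,5,6,7,12,13,14,15): 1⊕0⊕1⊕0⊕1⊕0⊕0⊕1 = 0
s8 (pos 8,9,10,11,12,13,14,15): 0⊕1⊕1⊕1⊕1⊕0⊕0⊕1 = 1
Syndrome s8…s1 = 1001 → error at position 9.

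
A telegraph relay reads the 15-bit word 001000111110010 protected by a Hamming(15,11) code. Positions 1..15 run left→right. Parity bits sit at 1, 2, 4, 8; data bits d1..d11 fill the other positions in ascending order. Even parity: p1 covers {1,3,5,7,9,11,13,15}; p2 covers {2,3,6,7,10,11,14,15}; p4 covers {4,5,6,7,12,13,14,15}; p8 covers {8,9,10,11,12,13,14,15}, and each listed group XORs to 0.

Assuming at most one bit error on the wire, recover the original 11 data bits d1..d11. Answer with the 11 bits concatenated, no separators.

10011010010

s1 (pos 1,3,5,7,9,11,13,15): 0⊕1⊕0⊕1⊕1⊕1⊕0⊕0 = 0
s2 (pos 2,3,6,7,10,11,14,15): 0⊕1⊕0⊕1⊕1⊕1⊕1⊕0 = 1
s4 (pos 4,5,6,7,12,13,14,15): 0⊕0⊕0⊕1⊕0⊕0⊕1⊕0 = 0
s8 (pos 8,9,10,11,12,13,14,15): 1⊕1⊕1⊕1⊕0⊕0⊕1⊕0 = 1
Syndrome s8…s1 = 1010 → error at position 10.
Flip position 10: 001000111110010 → 001000111010010
Read data bits from positions 3,5,6,7,9,10,11,12,13,14,15: 10011010010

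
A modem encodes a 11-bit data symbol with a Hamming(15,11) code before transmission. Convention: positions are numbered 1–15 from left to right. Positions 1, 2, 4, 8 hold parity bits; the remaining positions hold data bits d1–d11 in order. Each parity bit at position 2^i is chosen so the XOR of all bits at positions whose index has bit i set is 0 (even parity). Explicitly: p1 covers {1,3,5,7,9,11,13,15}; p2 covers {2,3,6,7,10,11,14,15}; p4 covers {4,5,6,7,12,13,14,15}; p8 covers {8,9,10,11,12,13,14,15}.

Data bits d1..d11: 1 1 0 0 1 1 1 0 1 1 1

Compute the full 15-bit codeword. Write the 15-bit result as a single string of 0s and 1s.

011010001110111

Place data at non-parity positions: p1 p2 1 p4 1 0 0 p8 1 1 1 0 1 1 1
p1 (pos 1,3,5,7,9,11,13,15): XOR of data positions = 1⊕1⊕0⊕1⊕1⊕1⊕1 = 0
p2 (pos 2,3,6,7,10,11,14,15): XOR of data positions = 1⊕0⊕0⊕1⊕1⊕1⊕1 = 1
p4 (pos 4,5,6,7,12,13,14,15): XOR of data positions = 1⊕0⊕0⊕0⊕1⊕1⊕1 = 0
p8 (pos 8,9,10,11,12,13,14,15): XOR of data positions = 1⊕1⊕1⊕0⊕1⊕1⊕1 = 0
Codeword: 011010001110111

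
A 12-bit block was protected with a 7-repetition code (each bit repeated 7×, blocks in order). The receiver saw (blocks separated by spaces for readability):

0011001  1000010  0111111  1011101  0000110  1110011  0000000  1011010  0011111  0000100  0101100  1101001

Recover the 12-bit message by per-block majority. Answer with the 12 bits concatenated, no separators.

Block 1 (0011001): 3 ones → 0
Block 2 (1000010): 2 ones → 0
Block 3 (0111111): 6 ones → 1
Block 4 (1011101): 5 ones → 1
Block 5 (0000110): 2 ones → 0
Block 6 (1110011): 5 ones → 1
Block 7 (0000000): 0 ones → 0
Block 8 (1011010): 4 ones → 1
Block 9 (0011111): 5 ones → 1
Block 10 (0000100): 1 one → 0
Block 11 (0101100): 3 ones → 0
Block 12 (1101001): 4 ones → 1

001101011001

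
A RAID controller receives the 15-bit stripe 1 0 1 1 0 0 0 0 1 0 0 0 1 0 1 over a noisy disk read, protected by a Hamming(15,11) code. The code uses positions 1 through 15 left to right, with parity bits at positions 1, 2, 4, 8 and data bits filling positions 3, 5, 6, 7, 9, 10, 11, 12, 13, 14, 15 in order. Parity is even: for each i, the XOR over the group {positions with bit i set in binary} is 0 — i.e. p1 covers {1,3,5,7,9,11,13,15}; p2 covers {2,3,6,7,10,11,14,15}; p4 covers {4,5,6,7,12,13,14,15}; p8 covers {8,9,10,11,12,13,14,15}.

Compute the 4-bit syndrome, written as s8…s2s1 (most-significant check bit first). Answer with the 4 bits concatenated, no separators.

1101

s1 (pos 1,3,5,7,9,11,13,15): 1⊕1⊕0⊕0⊕1⊕0⊕1⊕1 = 1
s2 (pos 2,3,6,7,10,11,14,15): 0⊕1⊕0⊕0⊕0⊕0⊕0⊕1 = 0
s4 (pos 4,5,6,7,12,13,14,15): 1⊕0⊕0⊕0⊕0⊕1⊕0⊕1 = 1
s8 (pos 8,9,10,11,12,13,14,15): 0⊕1⊕0⊕0⊕0⊕1⊕0⊕1 = 1
Syndrome s8…s1 = 1101 → error at position 13.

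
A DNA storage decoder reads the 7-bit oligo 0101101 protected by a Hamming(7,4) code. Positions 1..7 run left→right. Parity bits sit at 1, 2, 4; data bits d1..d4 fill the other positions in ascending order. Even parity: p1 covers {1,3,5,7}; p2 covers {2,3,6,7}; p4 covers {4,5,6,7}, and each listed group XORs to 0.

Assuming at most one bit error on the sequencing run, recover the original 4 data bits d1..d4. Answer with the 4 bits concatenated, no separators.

s1 (pos 1,3,5,7): 0⊕0⊕1⊕1 = 0
s2 (pos 2,3,6,7): 1⊕0⊕0⊕1 = 0
s4 (pos 4,5,6,7): 1⊕1⊕0⊕1 = 1
Syndrome s4…s1 = 100 → error at position 4.
Flip position 4: 0101101 → 0100101
Read data bits from positions 3,5,6,7: 0101

0101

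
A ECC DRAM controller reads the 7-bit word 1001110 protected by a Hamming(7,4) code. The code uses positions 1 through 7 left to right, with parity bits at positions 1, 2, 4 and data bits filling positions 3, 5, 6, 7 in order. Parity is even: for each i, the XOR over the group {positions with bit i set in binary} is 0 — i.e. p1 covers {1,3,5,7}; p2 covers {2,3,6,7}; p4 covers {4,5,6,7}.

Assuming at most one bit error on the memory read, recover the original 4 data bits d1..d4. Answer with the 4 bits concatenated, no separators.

s1 (pos 1,3,5,7): 1⊕0⊕1⊕0 = 0
s2 (pos 2,3,6,7): 0⊕0⊕1⊕0 = 1
s4 (pos 4,5,6,7): 1⊕1⊕1⊕0 = 1
Syndrome s4…s1 = 110 → error at position 6.
Flip position 6: 1001110 → 1001100
Read data bits from positions 3,5,6,7: 0100

0100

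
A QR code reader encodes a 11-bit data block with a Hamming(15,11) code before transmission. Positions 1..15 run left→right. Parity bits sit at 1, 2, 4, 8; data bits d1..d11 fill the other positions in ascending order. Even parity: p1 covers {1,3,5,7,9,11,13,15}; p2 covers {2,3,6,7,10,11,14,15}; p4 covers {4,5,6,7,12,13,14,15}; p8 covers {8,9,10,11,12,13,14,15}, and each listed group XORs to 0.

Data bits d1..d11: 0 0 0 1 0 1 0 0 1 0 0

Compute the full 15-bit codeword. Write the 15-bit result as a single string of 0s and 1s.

000000100100100

Place data at non-parity positions: p1 p2 0 p4 0 0 1 p8 0 1 0 0 1 0 0
p1 (pos 1,3,5,7,9,11,13,15): XOR of data positions = 0⊕0⊕1⊕0⊕0⊕1⊕0 = 0
p2 (pos 2,3,6,7,10,11,14,15): XOR of data positions = 0⊕0⊕1⊕1⊕0⊕0⊕0 = 0
p4 (pos 4,5,6,7,12,13,14,15): XOR of data positions = 0⊕0⊕1⊕0⊕1⊕0⊕0 = 0
p8 (pos 8,9,10,11,12,13,14,15): XOR of data positions = 0⊕1⊕0⊕0⊕1⊕0⊕0 = 0
Codeword: 000000100100100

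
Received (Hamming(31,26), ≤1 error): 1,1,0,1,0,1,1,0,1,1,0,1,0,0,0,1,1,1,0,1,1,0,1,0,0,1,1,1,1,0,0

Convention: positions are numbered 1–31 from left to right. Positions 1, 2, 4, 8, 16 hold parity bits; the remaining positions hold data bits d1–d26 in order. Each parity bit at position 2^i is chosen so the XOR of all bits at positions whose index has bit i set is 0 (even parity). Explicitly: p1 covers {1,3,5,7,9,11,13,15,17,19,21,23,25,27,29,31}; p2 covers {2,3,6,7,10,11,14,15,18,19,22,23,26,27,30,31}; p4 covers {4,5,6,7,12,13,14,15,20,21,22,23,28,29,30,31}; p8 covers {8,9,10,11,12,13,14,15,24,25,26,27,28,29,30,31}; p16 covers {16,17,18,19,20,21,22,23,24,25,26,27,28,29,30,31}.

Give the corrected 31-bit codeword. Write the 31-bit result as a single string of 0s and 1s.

s1 (pos 1,3,5,7,9,11,13,15,17,19,21,23,25,27,29,31): 1⊕0⊕0⊕1⊕1⊕0⊕0⊕0⊕1⊕0⊕1⊕1⊕0⊕1⊕1⊕0 = 0
s2 (pos 2,3,6,7,10,11,14,15,18,19,22,23,26,27,30,31): 1⊕0⊕1⊕1⊕1⊕0⊕0⊕0⊕1⊕0⊕0⊕1⊕1⊕1⊕0⊕0 = 0
s4 (pos 4,5,6,7,12,13,14,15,20,21,22,23,28,29,30,31): 1⊕0⊕1⊕1⊕1⊕0⊕0⊕0⊕1⊕1⊕0⊕1⊕1⊕1⊕0⊕0 = 1
s8 (pos 8,9,10,11,12,13,14,15,24,25,26,27,28,29,30,31): 0⊕1⊕1⊕0⊕1⊕0⊕0⊕0⊕0⊕0⊕1⊕1⊕1⊕1⊕0⊕0 = 1
s16 (pos 16,17,18,19,20,21,22,23,24,25,26,27,28,29,30,31): 1⊕1⊕1⊕0⊕1⊕1⊕0⊕1⊕0⊕0⊕1⊕1⊕1⊕1⊕0⊕0 = 0
Syndrome s16…s1 = 01100 → error at position 12.
Flip position 12: 1101011011010001110110100111100 → 1101011011000001110110100111100

1101011011000001110110100111100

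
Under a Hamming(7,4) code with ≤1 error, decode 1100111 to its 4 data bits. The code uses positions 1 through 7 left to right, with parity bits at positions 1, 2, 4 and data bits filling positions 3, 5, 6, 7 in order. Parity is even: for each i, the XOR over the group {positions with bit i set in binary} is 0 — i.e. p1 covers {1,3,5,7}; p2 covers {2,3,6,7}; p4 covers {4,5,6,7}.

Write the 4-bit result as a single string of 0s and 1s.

0110

s1 (pos 1,3,5,7): 1⊕0⊕1⊕1 = 1
s2 (pos 2,3,6,7): 1⊕0⊕1⊕1 = 1
s4 (pos 4,5,6,7): 0⊕1⊕1⊕1 = 1
Syndrome s4…s1 = 111 → error at position 7.
Flip position 7: 1100111 → 1100110
Read data bits from positions 3,5,6,7: 0110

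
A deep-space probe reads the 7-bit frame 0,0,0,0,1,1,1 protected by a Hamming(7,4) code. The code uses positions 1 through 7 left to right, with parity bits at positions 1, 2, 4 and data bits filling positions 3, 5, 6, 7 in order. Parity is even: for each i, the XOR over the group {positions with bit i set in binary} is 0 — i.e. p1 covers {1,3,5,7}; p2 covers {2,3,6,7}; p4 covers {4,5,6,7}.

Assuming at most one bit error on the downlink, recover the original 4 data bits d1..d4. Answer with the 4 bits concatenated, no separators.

s1 (pos 1,3,5,7): 0⊕0⊕1⊕1 = 0
s2 (pos 2,3,6,7): 0⊕0⊕1⊕1 = 0
s4 (pos 4,5,6,7): 0⊕1⊕1⊕1 = 1
Syndrome s4…s1 = 100 → error at position 4.
Flip position 4: 0000111 → 0001111
Read data bits from positions 3,5,6,7: 0111

0111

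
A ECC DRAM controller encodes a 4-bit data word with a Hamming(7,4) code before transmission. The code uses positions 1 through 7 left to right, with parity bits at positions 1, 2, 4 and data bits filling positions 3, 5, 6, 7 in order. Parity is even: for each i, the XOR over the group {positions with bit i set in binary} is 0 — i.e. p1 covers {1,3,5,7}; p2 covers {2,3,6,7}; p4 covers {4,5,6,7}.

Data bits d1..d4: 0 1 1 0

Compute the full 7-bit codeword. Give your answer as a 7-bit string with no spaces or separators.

Place data at non-parity positions: p1 p2 0 p4 1 1 0
p1 (pos 1,3,5,7): XOR of data positions = 0⊕1⊕0 = 1
p2 (pos 2,3,6,7): XOR of data positions = 0⊕1⊕0 = 1
p4 (pos 4,5,6,7): XOR of data positions = 1⊕1⊕0 = 0
Codeword: 1100110

1100110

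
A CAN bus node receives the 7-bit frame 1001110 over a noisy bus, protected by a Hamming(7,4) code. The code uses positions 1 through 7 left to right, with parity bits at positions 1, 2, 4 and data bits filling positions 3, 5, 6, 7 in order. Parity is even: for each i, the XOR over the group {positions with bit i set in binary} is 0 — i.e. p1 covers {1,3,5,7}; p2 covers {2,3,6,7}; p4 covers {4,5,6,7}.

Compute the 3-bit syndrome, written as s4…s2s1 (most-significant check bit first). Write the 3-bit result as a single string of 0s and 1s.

s1 (pos 1,3,5,7): 1⊕0⊕1⊕0 = 0
s2 (pos 2,3,6,7): 0⊕0⊕1⊕0 = 1
s4 (pos 4,5,6,7): 1⊕1⊕1⊕0 = 1
Syndrome s4…s1 = 110 → error at position 6.

110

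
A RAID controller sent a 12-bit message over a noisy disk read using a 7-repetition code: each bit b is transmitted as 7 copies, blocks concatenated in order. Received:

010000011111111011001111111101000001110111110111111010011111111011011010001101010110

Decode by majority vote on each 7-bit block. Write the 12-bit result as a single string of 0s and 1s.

011101111101

Block 1 (0100000): 1 one → 0
Block 2 (1111111): 7 ones → 1
Block 3 (1011001): 4 ones → 1
Block 4 (1111111): 7 ones → 1
Block 5 (0100000): 1 one → 0
Block 6 (1110111): 6 ones → 1
Block 7 (1101111): 6 ones → 1
Block 8 (1101001): 4 ones → 1
Block 9 (1111111): 7 ones → 1
Block 10 (0110110): 4 ones → 1
Block 11 (1000110): 3 ones → 0
Block 12 (1010110): 4 ones → 1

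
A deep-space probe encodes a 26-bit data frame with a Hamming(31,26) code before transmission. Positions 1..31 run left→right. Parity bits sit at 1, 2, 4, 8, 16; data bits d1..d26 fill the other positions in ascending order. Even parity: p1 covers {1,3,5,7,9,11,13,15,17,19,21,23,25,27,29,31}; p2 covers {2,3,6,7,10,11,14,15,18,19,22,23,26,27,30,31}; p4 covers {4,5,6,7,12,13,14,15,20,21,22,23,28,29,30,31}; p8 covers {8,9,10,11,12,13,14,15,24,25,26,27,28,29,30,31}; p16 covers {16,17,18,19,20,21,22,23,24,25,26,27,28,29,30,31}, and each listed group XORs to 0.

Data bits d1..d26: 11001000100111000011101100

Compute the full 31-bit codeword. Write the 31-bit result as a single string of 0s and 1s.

Place data at non-parity positions: p1 p2 1 p4 1 0 0 p8 1 0 0 0 1 0 0 p16 1 1 1 0 0 0 0 1 1 1 0 1 1 0 0
p1 (pos 1,3,5,7,9,11,13,15,17,19,21,23,25,27,29,31): XOR of data positions = 1⊕1⊕0⊕1⊕0⊕1⊕0⊕1⊕1⊕0⊕0⊕1⊕0⊕1⊕0 = 0
p2 (pos 2,3,6,7,10,11,14,15,18,19,22,23,26,27,30,31): XOR of data positions = 1⊕0⊕0⊕0⊕0⊕0⊕0⊕1⊕1⊕0⊕0⊕1⊕0⊕0⊕0 = 0
p4 (pos 4,5,6,7,12,13,14,15,20,21,22,23,28,29,30,31): XOR of data positions = 1⊕0⊕0⊕0⊕1⊕0⊕0⊕0⊕0⊕0⊕0⊕1⊕1⊕0⊕0 = 0
p8 (pos 8,9,10,11,12,13,14,15,24,25,26,27,28,29,30,31): XOR of data positions = 1⊕0⊕0⊕0⊕1⊕0⊕0⊕1⊕1⊕1⊕0⊕1⊕1⊕0⊕0 = 1
p16 (pos 16,17,18,19,20,21,22,23,24,25,26,27,28,29,30,31): XOR of data positions = 1⊕1⊕1⊕0⊕0⊕0⊕0⊕1⊕1⊕1⊕0⊕1⊕1⊕0⊕0 = 0
Codeword: 0010100110001000111000011101100

0010100110001000111000011101100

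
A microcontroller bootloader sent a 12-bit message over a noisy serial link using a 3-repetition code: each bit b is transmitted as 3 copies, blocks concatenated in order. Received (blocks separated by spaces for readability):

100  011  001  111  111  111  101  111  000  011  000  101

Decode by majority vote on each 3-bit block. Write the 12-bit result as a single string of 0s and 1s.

Block 1 (100): 1 one → 0
Block 2 (011): 2 ones → 1
Block 3 (001): 1 one → 0
Block 4 (111): 3 ones → 1
Block 5 (111): 3 ones → 1
Block 6 (111): 3 ones → 1
Block 7 (101): 2 ones → 1
Block 8 (111): 3 ones → 1
Block 9 (000): 0 ones → 0
Block 10 (011): 2 ones → 1
Block 11 (000): 0 ones → 0
Block 12 (101): 2 ones → 1

010111110101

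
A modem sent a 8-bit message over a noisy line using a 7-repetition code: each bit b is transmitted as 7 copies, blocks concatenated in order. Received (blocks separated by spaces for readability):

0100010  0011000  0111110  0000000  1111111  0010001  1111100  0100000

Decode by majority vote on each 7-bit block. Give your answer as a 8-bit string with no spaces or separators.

00101010

Block 1 (0100010): 2 ones → 0
Block 2 (0011000): 2 ones → 0
Block 3 (0111110): 5 ones → 1
Block 4 (0000000): 0 ones → 0
Block 5 (1111111): 7 ones → 1
Block 6 (0010001): 2 ones → 0
Block 7 (1111100): 5 ones → 1
Block 8 (0100000): 1 one → 0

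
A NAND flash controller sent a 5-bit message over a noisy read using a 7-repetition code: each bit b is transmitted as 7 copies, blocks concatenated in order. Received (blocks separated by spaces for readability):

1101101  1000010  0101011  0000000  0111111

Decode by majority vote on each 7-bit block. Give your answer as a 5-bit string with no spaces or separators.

10101

Block 1 (1101101): 5 ones → 1
Block 2 (1000010): 2 ones → 0
Block 3 (0101011): 4 ones → 1
Block 4 (0000000): 0 ones → 0
Block 5 (0111111): 6 ones → 1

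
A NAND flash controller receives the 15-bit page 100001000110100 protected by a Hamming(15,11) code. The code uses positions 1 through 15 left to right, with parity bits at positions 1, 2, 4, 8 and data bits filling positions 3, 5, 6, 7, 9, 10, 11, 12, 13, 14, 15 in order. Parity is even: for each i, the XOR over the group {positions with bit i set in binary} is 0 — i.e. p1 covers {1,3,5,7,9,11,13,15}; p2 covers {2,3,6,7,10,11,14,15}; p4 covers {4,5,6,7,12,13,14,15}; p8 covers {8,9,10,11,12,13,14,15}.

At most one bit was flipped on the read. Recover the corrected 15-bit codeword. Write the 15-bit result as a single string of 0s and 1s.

s1 (pos 1,3,5,7,9,11,13,15): 1⊕0⊕0⊕0⊕0⊕1⊕1⊕0 = 1
s2 (pos 2,3,6,7,10,11,14,15): 0⊕0⊕1⊕0⊕1⊕1⊕0⊕0 = 1
s4 (pos 4,5,6,7,12,13,14,15): 0⊕0⊕1⊕0⊕0⊕1⊕0⊕0 = 0
s8 (pos 8,9,10,11,12,13,14,15): 0⊕0⊕1⊕1⊕0⊕1⊕0⊕0 = 1
Syndrome s8…s1 = 1011 → error at position 11.
Flip position 11: 100001000110100 → 100001000100100

100001000100100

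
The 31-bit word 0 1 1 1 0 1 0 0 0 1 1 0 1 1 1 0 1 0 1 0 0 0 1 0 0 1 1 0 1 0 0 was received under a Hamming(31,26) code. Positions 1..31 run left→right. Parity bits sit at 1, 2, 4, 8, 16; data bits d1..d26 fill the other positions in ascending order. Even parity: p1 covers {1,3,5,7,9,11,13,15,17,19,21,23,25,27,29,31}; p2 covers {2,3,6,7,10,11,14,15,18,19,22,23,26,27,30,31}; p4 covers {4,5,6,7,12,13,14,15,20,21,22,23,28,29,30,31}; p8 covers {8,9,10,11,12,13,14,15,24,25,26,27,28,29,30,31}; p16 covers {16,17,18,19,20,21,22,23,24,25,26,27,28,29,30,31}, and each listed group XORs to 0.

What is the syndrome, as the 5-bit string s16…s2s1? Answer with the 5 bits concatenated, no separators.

00111

s1 (pos 1,3,5,7,9,11,13,15,17,19,21,23,25,27,29,31): 0⊕1⊕0⊕0⊕0⊕1⊕1⊕1⊕1⊕1⊕0⊕1⊕0⊕1⊕1⊕0 = 1
s2 (pos 2,3,6,7,10,11,14,15,18,19,22,23,26,27,30,31): 1⊕1⊕1⊕0⊕1⊕1⊕1⊕1⊕0⊕1⊕0⊕1⊕1⊕1⊕0⊕0 = 1
s4 (pos 4,5,6,7,12,13,14,15,20,21,22,23,28,29,30,31): 1⊕0⊕1⊕0⊕0⊕1⊕1⊕1⊕0⊕0⊕0⊕1⊕0⊕1⊕0⊕0 = 1
s8 (pos 8,9,10,11,12,13,14,15,24,25,26,27,28,29,30,31): 0⊕0⊕1⊕1⊕0⊕1⊕1⊕1⊕0⊕0⊕1⊕1⊕0⊕1⊕0⊕0 = 0
s16 (pos 16,17,18,19,20,21,22,23,24,25,26,27,28,29,30,31): 0⊕1⊕0⊕1⊕0⊕0⊕0⊕1⊕0⊕0⊕1⊕1⊕0⊕1⊕0⊕0 = 0
Syndrome s16…s1 = 00111 → error at position 7.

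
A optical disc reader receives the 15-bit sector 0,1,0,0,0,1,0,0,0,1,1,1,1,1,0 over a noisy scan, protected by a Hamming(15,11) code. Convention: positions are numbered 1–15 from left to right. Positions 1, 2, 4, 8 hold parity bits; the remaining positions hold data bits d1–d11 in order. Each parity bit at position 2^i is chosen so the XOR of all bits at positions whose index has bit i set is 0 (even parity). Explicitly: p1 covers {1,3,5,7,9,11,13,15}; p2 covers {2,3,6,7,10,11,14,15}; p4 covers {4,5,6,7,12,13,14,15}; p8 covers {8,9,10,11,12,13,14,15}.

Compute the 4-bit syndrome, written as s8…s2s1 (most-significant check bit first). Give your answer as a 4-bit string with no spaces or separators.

1010

s1 (pos 1,3,5,7,9,11,13,15): 0⊕0⊕0⊕0⊕0⊕1⊕1⊕0 = 0
s2 (pos 2,3,6,7,10,11,14,15): 1⊕0⊕1⊕0⊕1⊕1⊕1⊕0 = 1
s4 (pos 4,5,6,7,12,13,14,15): 0⊕0⊕1⊕0⊕1⊕1⊕1⊕0 = 0
s8 (pos 8,9,10,11,12,13,14,15): 0⊕0⊕1⊕1⊕1⊕1⊕1⊕0 = 1
Syndrome s8…s1 = 1010 → error at position 10.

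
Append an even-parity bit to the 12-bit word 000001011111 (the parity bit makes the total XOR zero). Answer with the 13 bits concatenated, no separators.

XOR of the 12 data bits: 0⊕0⊕0⊕0⊕0⊕1⊕0⊕1⊕1⊕1⊕1⊕1 = 0
Parity bit = 0 (so all 13 bits XOR to 0).

0000010111110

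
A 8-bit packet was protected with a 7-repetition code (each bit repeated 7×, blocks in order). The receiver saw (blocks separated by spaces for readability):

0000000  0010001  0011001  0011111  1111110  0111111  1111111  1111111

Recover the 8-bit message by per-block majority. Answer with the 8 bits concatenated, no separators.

00011111

Block 1 (0000000): 0 ones → 0
Block 2 (0010001): 2 ones → 0
Block 3 (0011001): 3 ones → 0
Block 4 (0011111): 5 ones → 1
Block 5 (1111110): 6 ones → 1
Block 6 (0111111): 6 ones → 1
Block 7 (1111111): 7 ones → 1
Block 8 (1111111): 7 ones → 1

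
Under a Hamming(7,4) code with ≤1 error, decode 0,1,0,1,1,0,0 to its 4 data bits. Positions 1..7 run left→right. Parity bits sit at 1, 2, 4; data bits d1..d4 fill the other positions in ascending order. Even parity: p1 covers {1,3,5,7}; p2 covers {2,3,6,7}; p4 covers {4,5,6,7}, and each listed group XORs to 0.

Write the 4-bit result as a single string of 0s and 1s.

1100

s1 (pos 1,3,5,7): 0⊕0⊕1⊕0 = 1
s2 (pos 2,3,6,7): 1⊕0⊕0⊕0 = 1
s4 (pos 4,5,6,7): 1⊕1⊕0⊕0 = 0
Syndrome s4…s1 = 011 → error at position 3.
Flip position 3: 0101100 → 0111100
Read data bits from positions 3,5,6,7: 1100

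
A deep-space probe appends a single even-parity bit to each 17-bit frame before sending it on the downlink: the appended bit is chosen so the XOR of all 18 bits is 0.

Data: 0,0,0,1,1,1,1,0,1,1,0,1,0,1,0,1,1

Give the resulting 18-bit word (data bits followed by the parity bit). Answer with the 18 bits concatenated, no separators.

XOR of the 17 data bits: 0⊕0⊕0⊕1⊕1⊕1⊕1⊕0⊕1⊕1⊕0⊕1⊕0⊕1⊕0⊕1⊕1 = 0
Parity bit = 0 (so all 18 bits XOR to 0).

000111101101010110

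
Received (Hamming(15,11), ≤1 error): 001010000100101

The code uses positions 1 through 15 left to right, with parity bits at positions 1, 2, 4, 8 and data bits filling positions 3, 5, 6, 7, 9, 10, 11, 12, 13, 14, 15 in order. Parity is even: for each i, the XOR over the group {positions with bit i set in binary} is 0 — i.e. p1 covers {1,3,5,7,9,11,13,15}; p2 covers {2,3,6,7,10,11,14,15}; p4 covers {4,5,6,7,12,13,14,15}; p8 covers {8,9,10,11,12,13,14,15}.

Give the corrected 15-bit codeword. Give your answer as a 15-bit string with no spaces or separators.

s1 (pos 1,3,5,7,9,11,13,15): 0⊕1⊕1⊕0⊕0⊕0⊕1⊕1 = 0
s2 (pos 2,3,6,7,10,11,14,15): 0⊕1⊕0⊕0⊕1⊕0⊕0⊕1 = 1
s4 (pos 4,5,6,7,12,13,14,15): 0⊕1⊕0⊕0⊕0⊕1⊕0⊕1 = 1
s8 (pos 8,9,10,11,12,13,14,15): 0⊕0⊕1⊕0⊕0⊕1⊕0⊕1 = 1
Syndrome s8…s1 = 1110 → error at position 14.
Flip position 14: 001010000100101 → 001010000100111

001010000100111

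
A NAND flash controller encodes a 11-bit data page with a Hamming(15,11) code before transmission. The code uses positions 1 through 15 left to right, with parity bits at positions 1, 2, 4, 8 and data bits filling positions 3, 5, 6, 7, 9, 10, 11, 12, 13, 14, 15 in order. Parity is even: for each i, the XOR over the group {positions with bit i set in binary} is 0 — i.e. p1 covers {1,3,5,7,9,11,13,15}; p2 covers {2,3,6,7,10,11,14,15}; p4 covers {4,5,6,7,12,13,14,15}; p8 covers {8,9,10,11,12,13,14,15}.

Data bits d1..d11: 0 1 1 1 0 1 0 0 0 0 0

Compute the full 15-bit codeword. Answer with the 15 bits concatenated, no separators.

Place data at non-parity positions: p1 p2 0 p4 1 1 1 p8 0 1 0 0 0 0 0
p1 (pos 1,3,5,7,9,11,13,15): XOR of data positions = 0⊕1⊕1⊕0⊕0⊕0⊕0 = 0
p2 (pos 2,3,6,7,10,11,14,15): XOR of data positions = 0⊕1⊕1⊕1⊕0⊕0⊕0 = 1
p4 (pos 4,5,6,7,12,13,14,15): XOR of data positions = 1⊕1⊕1⊕0⊕0⊕0⊕0 = 1
p8 (pos 8,9,10,11,12,13,14,15): XOR of data positions = 0⊕1⊕0⊕0⊕0⊕0⊕0 = 1
Codeword: 010111110100000

010111110100000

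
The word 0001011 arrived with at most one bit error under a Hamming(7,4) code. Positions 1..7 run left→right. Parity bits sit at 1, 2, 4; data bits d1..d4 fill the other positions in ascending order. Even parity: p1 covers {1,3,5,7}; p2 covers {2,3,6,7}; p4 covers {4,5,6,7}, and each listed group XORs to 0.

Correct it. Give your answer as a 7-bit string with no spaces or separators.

0001111

s1 (pos 1,3,5,7): 0⊕0⊕0⊕1 = 1
s2 (pos 2,3,6,7): 0⊕0⊕1⊕1 = 0
s4 (pos 4,5,6,7): 1⊕0⊕1⊕1 = 1
Syndrome s4…s1 = 101 → error at position 5.
Flip position 5: 0001011 → 0001111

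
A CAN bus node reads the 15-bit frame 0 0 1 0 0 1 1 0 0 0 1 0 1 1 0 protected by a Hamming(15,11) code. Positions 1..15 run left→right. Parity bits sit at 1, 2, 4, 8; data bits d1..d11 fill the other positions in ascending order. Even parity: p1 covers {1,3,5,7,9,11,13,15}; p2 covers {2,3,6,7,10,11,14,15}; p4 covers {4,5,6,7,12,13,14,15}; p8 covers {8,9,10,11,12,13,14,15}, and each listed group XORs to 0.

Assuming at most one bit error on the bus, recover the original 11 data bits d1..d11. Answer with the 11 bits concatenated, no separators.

s1 (pos 1,3,5,7,9,11,13,15): 0⊕1⊕0⊕1⊕0⊕1⊕1⊕0 = 0
s2 (pos 2,3,6,7,10,11,14,15): 0⊕1⊕1⊕1⊕0⊕1⊕1⊕0 = 1
s4 (pos 4,5,6,7,12,13,14,15): 0⊕0⊕1⊕1⊕0⊕1⊕1⊕0 = 0
s8 (pos 8,9,10,11,12,13,14,15): 0⊕0⊕0⊕1⊕0⊕1⊕1⊕0 = 1
Syndrome s8…s1 = 1010 → error at position 10.
Flip position 10: 001001100010110 → 001001100110110
Read data bits from positions 3,5,6,7,9,10,11,12,13,14,15: 10110110110

10110110110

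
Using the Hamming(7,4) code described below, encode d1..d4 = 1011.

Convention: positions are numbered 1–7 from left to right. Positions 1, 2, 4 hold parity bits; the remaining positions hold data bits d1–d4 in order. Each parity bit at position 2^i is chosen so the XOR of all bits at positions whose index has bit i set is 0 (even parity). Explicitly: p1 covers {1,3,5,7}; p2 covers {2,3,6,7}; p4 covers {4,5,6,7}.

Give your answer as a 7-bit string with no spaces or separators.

0110011

Place data at non-parity positions: p1 p2 1 p4 0 1 1
p1 (pos 1,3,5,7): XOR of data positions = 1⊕0⊕1 = 0
p2 (pos 2,3,6,7): XOR of data positions = 1⊕1⊕1 = 1
p4 (pos 4,5,6,7): XOR of data positions = 0⊕1⊕1 = 0
Codeword: 0110011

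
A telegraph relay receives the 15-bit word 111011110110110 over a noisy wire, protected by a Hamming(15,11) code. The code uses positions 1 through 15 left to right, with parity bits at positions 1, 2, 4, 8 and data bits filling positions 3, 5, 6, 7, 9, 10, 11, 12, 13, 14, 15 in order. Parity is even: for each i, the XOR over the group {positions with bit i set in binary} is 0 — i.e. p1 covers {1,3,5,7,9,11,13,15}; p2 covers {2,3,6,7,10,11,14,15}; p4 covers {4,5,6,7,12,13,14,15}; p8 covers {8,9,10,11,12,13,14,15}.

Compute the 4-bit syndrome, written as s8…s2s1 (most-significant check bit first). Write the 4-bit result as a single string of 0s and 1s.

1110

s1 (pos 1,3,5,7,9,11,13,15): 1⊕1⊕1⊕1⊕0⊕1⊕1⊕0 = 0
s2 (pos 2,3,6,7,10,11,14,15): 1⊕1⊕1⊕1⊕1⊕1⊕1⊕0 = 1
s4 (pos 4,5,6,7,12,13,14,15): 0⊕1⊕1⊕1⊕0⊕1⊕1⊕0 = 1
s8 (pos 8,9,10,11,12,13,14,15): 1⊕0⊕1⊕1⊕0⊕1⊕1⊕0 = 1
Syndrome s8…s1 = 1110 → error at position 14.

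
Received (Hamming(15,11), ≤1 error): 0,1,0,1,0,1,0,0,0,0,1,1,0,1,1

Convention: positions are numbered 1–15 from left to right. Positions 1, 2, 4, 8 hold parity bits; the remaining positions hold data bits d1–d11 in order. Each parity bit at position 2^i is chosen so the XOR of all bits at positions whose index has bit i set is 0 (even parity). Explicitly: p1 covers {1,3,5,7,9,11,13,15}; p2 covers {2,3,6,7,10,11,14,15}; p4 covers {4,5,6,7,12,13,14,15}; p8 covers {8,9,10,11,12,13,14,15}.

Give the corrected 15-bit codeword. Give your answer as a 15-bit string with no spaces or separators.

010100000011011

s1 (pos 1,3,5,7,9,11,13,15): 0⊕0⊕0⊕0⊕0⊕1⊕0⊕1 = 0
s2 (pos 2,3,6,7,10,11,14,15): 1⊕0⊕1⊕0⊕0⊕1⊕1⊕1 = 1
s4 (pos 4,5,6,7,12,13,14,15): 1⊕0⊕1⊕0⊕1⊕0⊕1⊕1 = 1
s8 (pos 8,9,10,11,12,13,14,15): 0⊕0⊕0⊕1⊕1⊕0⊕1⊕1 = 0
Syndrome s8…s1 = 0110 → error at position 6.
Flip position 6: 010101000011011 → 010100000011011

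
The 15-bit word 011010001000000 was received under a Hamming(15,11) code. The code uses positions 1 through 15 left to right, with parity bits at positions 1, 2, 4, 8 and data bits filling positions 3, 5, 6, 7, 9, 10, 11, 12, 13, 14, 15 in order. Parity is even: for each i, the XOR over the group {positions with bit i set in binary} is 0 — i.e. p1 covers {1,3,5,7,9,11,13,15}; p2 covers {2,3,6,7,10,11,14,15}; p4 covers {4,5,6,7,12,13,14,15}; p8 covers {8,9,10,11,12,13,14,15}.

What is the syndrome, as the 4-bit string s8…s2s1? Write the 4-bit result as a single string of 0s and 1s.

s1 (pos 1,3,5,7,9,11,13,15): 0⊕1⊕1⊕0⊕1⊕0⊕0⊕0 = 1
s2 (pos 2,3,6,7,10,11,14,15): 1⊕1⊕0⊕0⊕0⊕0⊕0⊕0 = 0
s4 (pos 4,5,6,7,12,13,14,15): 0⊕1⊕0⊕0⊕0⊕0⊕0⊕0 = 1
s8 (pos 8,9,10,11,12,13,14,15): 0⊕1⊕0⊕0⊕0⊕0⊕0⊕0 = 1
Syndrome s8…s1 = 1101 → error at position 13.

1101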